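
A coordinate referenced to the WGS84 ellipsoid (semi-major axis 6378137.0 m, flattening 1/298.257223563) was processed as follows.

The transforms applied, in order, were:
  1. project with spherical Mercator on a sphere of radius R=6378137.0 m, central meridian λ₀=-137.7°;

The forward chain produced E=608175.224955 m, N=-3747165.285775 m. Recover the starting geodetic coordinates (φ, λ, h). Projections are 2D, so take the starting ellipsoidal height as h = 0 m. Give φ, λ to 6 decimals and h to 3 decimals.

start: E=608175.2250, N=-3747165.2858 m
→ merc⁻¹: φ=-31.87692000°, λ=-132.23666900°

φ=-31.876920°, λ=-132.236669°, h=0.000 m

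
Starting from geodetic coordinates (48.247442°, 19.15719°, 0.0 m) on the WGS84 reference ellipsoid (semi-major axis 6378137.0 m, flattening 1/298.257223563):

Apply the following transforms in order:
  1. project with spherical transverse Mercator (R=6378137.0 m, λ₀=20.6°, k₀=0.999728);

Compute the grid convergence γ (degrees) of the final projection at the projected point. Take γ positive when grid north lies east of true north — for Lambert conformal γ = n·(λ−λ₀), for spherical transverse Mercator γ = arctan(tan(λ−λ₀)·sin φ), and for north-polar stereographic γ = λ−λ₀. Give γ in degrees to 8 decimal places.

-1.07647704

start: φ=48.247442°, λ=19.157190°, h=0.000 m
→ into tm (λ₀=20.6°): φ=48.24744200°, λ−λ₀=-1.44281000°
convergence γ = -1.07647704°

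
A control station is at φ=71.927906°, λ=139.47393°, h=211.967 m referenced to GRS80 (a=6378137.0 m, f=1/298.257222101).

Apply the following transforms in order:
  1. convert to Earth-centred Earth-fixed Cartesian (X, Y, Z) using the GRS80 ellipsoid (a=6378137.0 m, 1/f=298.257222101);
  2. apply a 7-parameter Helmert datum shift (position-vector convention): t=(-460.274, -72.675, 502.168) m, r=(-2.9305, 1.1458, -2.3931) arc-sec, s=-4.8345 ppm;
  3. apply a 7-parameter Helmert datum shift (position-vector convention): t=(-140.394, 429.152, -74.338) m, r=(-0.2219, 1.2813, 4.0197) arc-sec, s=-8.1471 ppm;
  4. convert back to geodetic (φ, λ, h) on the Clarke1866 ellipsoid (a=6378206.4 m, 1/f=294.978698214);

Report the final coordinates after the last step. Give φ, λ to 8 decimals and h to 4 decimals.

start: φ=71.927906°, λ=139.473930°, h=211.967 m
→ ECEF (a=6378137.000, f=1/298.257222101): X=-1508562.3961, Y=1289621.5760, Z=6041397.0300
→ Helmert 7p (PV): X=-1508966.8549, Y=1289646.0012, Z=6041860.0488
→ Helmert 7p (PV): X=-1509082.5565, Y=1290041.7396, Z=6041744.4732
→ geod (Bowring, a=6378206.400): φ=71.92443901°, λ=139.47446755°, h=895.1769 m

φ=71.92443901°, λ=139.47446755°, h=895.1769 m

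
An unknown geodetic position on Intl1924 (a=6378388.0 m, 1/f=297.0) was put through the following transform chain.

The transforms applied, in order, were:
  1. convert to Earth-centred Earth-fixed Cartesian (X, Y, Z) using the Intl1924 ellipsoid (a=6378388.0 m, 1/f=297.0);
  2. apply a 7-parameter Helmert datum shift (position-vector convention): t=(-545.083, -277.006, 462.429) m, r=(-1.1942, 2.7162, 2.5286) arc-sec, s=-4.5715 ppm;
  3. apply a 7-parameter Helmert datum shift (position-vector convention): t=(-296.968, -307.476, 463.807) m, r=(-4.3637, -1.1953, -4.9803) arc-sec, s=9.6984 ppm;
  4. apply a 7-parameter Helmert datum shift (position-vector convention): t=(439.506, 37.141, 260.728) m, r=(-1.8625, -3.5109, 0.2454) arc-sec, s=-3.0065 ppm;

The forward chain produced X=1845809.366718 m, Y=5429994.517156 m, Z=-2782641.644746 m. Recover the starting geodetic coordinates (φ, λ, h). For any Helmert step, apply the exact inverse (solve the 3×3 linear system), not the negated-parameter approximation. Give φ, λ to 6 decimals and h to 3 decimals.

φ=-26.039637°, λ=71.224785°, h=1364.772 m

start: X=1845809.3667, Y=5429994.5172, Z=-2782641.6447 m
→ Helmert⁻¹: X=1845334.5006, Y=5429996.6345, Z=-2782893.1186
→ Helmert⁻¹: X=1845466.3235, Y=5430354.8862, Z=-2783225.7426
→ Helmert⁻¹: X=1846123.0763, Y=5430650.2032, Z=-2783645.1451
→ geod (Bowring, a=6378388.000): φ=-26.03963700°, λ=71.22478500°, h=1364.7720 m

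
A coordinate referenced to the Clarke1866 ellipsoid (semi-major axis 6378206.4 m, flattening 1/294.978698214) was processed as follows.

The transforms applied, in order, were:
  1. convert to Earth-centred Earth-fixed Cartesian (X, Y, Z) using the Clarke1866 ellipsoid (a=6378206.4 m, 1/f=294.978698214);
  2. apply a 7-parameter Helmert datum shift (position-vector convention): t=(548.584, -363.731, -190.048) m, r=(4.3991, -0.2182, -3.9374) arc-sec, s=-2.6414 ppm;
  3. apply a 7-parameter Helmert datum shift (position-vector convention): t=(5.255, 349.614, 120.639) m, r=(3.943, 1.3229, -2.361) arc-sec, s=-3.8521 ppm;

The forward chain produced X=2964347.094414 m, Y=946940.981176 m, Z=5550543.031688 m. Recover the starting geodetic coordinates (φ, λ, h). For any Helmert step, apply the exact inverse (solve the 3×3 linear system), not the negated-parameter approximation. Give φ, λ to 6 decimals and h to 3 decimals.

start: X=2964347.0944, Y=946940.9812, Z=5550543.0317 m
→ Helmert⁻¹: X=2964306.8233, Y=946735.0478, Z=5550444.6875
→ Helmert⁻¹: X=2963753.8570, Y=947276.2363, Z=5550626.0587
→ geod (Bowring, a=6378206.400): φ=60.89240800°, λ=17.72494100°, h=1490.2460 m

φ=60.892408°, λ=17.724941°, h=1490.246 m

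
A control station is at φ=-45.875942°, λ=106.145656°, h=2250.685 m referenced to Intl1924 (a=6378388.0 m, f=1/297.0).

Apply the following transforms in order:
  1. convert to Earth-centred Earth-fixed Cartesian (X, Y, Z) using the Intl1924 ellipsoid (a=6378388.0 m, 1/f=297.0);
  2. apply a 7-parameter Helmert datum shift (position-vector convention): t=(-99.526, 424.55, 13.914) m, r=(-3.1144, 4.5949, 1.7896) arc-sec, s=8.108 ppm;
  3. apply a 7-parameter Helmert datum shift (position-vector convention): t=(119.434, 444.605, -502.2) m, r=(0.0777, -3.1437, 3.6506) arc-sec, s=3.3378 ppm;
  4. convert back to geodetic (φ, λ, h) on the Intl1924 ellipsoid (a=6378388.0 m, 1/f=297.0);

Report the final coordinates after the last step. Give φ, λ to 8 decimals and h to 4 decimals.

start: φ=-45.875942°, λ=106.145656°, h=2250.685 m
→ ECEF (a=6378388.000, f=1/297.0): X=-1237457.6266, Y=4274485.6933, Z=-4557356.5892
→ Helmert 7p (PV): X=-1237705.7963, Y=4274865.3520, Z=-4557416.6006
→ Helmert 7p (PV): X=-1237596.6928, Y=4275304.0367, Z=-4557951.2661
→ geod (Bowring, a=6378388.000): φ=-45.87434139°, λ=106.14444614°, h=3251.7617 m

φ=-45.87434139°, λ=106.14444614°, h=3251.7617 m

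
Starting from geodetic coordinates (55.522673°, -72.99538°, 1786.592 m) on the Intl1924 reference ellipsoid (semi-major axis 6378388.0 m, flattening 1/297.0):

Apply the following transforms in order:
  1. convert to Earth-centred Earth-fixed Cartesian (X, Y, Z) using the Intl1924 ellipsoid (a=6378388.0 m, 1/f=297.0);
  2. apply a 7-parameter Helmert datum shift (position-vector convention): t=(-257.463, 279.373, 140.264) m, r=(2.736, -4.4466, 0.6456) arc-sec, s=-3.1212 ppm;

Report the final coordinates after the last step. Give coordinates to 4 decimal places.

start: φ=55.522673°, λ=-72.995380°, h=1786.592 m
→ ECEF (a=6378388.000, f=1/297.0): X=1058654.6444, Y=-3461704.9528, Z=5236121.3265
→ Helmert 7p (PV): X=1058291.8336, Y=-3461480.9159, Z=5236222.1520

X=1058291.8336 m, Y=-3461480.9159 m, Z=5236222.1520 m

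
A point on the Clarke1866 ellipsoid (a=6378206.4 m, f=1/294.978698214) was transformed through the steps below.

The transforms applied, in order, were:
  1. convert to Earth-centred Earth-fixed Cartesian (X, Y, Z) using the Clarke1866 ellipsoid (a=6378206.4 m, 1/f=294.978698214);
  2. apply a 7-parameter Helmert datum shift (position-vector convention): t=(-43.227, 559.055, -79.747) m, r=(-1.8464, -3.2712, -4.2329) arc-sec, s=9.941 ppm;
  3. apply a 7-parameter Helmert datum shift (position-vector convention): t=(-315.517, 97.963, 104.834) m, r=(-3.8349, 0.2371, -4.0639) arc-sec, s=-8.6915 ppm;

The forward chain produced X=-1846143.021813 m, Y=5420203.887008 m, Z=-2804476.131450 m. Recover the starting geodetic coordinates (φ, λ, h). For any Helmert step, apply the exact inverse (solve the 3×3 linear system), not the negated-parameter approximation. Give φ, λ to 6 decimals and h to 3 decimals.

φ=-26.250096°, λ=108.810215°, h=1222.728 m

start: X=-1846143.0218, Y=5420203.8870, Z=-2804476.1314 m
→ Helmert⁻¹: X=-1845947.1142, Y=5420168.8055, Z=-2804506.6912
→ Helmert⁻¹: X=-1846041.2298, Y=5419543.0940, Z=-2804321.2753
→ geod (Bowring, a=6378206.400): φ=-26.25009600°, λ=108.81021500°, h=1222.7280 m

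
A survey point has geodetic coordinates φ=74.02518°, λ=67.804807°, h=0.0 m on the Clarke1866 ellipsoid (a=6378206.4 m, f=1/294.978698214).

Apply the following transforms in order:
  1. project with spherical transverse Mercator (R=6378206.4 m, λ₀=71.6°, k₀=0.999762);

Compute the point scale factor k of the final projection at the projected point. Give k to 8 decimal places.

start: φ=74.025180°, λ=67.804807°, h=0.000 m
→ into tm (λ₀=71.6°): φ=74.02518000°, λ−λ₀=-3.79519300°
scale k = 0.99992792

0.99992792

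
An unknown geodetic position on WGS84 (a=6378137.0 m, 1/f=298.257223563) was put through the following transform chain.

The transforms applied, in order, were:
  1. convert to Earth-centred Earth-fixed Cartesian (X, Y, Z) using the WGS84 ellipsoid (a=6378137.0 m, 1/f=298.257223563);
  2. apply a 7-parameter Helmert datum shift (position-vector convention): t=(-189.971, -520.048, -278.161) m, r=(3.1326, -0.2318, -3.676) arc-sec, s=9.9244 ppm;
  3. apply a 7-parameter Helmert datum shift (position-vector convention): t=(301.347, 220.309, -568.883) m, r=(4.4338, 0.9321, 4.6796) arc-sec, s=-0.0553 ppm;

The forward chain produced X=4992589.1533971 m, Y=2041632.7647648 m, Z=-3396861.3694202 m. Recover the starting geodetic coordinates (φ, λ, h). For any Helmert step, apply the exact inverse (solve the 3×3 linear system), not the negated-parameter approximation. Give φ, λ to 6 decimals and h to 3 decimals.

φ=-32.368895°, λ=22.243101°, h=1842.502 m

start: X=4992589.1534, Y=2041632.7648, Z=-3396861.3694 m
→ Helmert⁻¹: X=4992349.7402, Y=2041226.2995, Z=-3396313.9916
→ Helmert⁻¹: X=4992449.9595, Y=2041763.4822, Z=-3396038.7466
→ geod (Bowring, a=6378137.000): φ=-32.36889500°, λ=22.24310100°, h=1842.5020 m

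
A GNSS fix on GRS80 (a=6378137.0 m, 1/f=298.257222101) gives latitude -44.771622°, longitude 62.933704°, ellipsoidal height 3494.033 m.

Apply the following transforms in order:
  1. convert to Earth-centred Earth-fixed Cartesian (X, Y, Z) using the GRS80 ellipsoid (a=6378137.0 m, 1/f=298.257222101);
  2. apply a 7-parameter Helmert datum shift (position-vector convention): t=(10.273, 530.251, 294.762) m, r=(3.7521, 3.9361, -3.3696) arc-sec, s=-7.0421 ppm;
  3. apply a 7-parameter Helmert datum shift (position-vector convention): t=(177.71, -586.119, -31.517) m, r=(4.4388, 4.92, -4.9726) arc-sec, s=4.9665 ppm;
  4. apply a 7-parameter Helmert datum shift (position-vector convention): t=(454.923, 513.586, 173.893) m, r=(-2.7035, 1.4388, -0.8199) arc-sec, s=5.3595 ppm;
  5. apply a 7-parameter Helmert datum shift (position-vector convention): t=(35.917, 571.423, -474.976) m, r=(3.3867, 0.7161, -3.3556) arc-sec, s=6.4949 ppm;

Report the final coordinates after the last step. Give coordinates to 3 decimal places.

X=2065583.243 m, Y=4042120.399 m, Z=-4471845.348 m

start: φ=-44.771622°, λ=62.933704°, h=3494.033 m
→ ECEF (a=6378137.000, f=1/298.257222101): X=2064877.6702, Y=4040984.6781, Z=-4471827.4302
→ Helmert 7p (PV): X=2064854.0822, Y=4041534.0850, Z=-4471467.0726
→ Helmert 7p (PV): X=2065032.8228, Y=4041014.4849, Z=-4471483.0761
→ Helmert 7p (PV): X=2065483.6854, Y=4041482.9124, Z=-4471400.5184
→ Helmert 7p (PV): X=2065583.2427, Y=4042120.3993, Z=-4471845.3483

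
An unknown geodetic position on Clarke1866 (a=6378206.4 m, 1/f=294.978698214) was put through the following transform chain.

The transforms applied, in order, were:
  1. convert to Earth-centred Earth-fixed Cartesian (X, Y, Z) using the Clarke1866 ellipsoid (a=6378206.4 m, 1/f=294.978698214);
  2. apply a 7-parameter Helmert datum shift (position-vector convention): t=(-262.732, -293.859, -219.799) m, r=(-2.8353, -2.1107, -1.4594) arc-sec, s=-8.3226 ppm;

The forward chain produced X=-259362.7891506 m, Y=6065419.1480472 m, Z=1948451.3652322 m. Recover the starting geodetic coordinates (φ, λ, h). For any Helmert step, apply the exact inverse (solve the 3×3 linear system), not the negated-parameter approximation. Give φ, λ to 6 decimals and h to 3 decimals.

start: X=-259362.7892, Y=6065419.1480, Z=1948451.3652 m
→ Helmert⁻¹: X=-259125.1892, Y=6065734.8689, Z=1948773.4131
→ geod (Bowring, a=6378206.400): φ=17.90929400°, λ=92.44616000°, h=185.4860 m

φ=17.909294°, λ=92.446160°, h=185.486 m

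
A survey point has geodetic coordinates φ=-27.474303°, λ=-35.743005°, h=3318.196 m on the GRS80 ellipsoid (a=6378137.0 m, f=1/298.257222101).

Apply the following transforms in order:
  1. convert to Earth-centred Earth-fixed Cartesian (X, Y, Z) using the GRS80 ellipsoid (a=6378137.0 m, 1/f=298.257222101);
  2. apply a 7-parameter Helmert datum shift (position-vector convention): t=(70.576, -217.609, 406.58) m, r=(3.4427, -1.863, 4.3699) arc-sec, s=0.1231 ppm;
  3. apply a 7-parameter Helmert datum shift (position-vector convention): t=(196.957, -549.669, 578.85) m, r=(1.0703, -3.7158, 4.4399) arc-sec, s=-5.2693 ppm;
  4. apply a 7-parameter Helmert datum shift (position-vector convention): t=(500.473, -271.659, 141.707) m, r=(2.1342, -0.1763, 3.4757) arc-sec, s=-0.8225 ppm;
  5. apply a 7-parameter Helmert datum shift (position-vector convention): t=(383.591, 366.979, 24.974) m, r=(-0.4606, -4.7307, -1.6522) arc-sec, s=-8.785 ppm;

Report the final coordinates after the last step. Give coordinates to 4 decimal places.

start: φ=-27.474303°, λ=-35.743005°, h=3318.196 m
→ ECEF (a=6378137.000, f=1/298.257222101): X=4598601.0479, Y=-3309666.7384, Z=-2926475.0687
→ Helmert 7p (PV): X=4598768.7403, Y=-3309738.4845, Z=-2926082.5546
→ Helmert 7p (PV): X=4599065.4198, Y=-3310156.5412, Z=-2925422.6152
→ Helmert 7p (PV): X=4599620.3888, Y=-3310317.7113, Z=-2925308.8209
→ Helmert 7p (PV): X=4600004.1480, Y=-3309965.0265, Z=-2925145.2643

X=4600004.1480 m, Y=-3309965.0265 m, Z=-2925145.2643 m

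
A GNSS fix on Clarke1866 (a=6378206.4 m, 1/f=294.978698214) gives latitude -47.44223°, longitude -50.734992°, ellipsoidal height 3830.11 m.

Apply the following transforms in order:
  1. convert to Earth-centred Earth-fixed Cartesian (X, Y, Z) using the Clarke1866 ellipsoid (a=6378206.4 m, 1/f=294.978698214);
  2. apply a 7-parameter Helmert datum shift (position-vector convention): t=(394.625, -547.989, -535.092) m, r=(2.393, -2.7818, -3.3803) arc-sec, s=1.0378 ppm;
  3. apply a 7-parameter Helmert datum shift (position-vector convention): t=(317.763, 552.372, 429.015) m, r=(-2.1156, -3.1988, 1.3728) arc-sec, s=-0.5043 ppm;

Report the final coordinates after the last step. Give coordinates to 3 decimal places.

start: φ=-47.442230°, λ=-50.734992°, h=3830.110 m
→ ECEF (a=6378206.400, f=1/294.978698214): X=2736901.5043, Y=-3348009.8667, Z=-4677773.1863
→ Helmert 7p (PV): X=2737307.1890, Y=-3348551.9134, Z=-4678315.0638
→ Helmert 7p (PV): X=2737718.4102, Y=-3348027.6186, Z=-4677806.8936

X=2737718.410 m, Y=-3348027.619 m, Z=-4677806.894 m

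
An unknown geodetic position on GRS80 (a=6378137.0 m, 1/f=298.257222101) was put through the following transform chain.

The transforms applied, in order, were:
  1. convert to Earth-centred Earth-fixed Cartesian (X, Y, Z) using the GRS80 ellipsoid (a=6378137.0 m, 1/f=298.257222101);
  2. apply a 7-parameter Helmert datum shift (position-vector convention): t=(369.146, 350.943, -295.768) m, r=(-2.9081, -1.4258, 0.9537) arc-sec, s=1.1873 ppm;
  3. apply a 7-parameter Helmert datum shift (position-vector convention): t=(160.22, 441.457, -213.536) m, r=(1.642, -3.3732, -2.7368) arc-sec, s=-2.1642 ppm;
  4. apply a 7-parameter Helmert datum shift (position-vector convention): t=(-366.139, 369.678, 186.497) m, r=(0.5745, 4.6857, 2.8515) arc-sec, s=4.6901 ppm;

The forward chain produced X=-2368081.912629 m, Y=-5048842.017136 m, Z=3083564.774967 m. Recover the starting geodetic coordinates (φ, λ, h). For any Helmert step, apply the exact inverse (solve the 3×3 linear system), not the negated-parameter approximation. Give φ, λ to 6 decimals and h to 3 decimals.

φ=29.100959°, λ=-115.124890°, h=364.204 m

start: X=-2368081.9126, Y=-5048842.0171, Z=3083564.7750 m
→ Helmert⁻¹: X=-2367844.5142, Y=-5049146.6919, Z=3083324.0897
→ Helmert⁻¹: X=-2367892.4302, Y=-5049605.9477, Z=3083623.2211
→ Helmert⁻¹: X=-2368260.7967, Y=-5049983.4238, Z=3083860.4991
→ geod (Bowring, a=6378137.000): φ=29.10095900°, λ=-115.12489000°, h=364.2040 m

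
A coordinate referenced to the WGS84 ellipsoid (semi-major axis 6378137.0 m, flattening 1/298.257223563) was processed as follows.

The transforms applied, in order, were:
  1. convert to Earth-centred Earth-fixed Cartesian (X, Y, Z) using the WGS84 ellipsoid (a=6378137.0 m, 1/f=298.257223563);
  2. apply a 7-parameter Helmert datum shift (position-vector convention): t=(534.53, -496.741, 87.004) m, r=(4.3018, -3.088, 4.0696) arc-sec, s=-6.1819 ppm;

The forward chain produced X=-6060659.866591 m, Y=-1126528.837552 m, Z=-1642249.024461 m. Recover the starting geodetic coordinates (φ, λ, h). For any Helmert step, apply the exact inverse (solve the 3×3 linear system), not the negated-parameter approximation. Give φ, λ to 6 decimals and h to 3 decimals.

φ=-15.012096°, λ=-169.476587°, h=3239.285 m

start: X=-6060659.8666, Y=-1126528.8376, Z=-1642249.0245 m
→ Helmert⁻¹: X=-6061278.6675, Y=-1125953.7186, Z=-1642231.9550
→ geod (Bowring, a=6378137.000): φ=-15.01209600°, λ=-169.47658700°, h=3239.2850 m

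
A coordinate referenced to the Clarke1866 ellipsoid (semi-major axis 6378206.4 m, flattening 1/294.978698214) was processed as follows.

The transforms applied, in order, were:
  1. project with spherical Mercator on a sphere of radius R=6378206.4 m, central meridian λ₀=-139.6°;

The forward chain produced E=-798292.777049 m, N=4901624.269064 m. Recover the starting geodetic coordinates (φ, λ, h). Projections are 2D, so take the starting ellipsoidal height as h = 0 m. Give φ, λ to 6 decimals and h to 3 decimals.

start: E=-798292.7770, N=4901624.2691 m
→ merc⁻¹: φ=40.24473800°, λ=-146.77110800°

φ=40.244738°, λ=-146.771108°, h=0.000 m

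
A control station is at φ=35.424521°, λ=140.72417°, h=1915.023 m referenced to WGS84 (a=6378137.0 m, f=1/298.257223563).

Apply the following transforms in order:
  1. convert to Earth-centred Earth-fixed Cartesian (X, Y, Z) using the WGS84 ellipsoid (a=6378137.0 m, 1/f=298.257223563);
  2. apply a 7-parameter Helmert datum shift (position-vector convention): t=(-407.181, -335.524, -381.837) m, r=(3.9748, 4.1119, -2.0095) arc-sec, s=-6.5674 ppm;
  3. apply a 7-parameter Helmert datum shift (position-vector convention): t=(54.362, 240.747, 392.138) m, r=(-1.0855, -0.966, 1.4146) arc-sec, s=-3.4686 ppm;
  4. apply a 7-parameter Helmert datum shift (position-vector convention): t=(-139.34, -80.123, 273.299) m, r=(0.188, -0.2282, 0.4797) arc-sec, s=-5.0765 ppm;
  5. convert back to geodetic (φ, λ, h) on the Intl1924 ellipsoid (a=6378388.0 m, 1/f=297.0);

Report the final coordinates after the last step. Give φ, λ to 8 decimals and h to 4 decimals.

start: φ=35.424521°, λ=140.724170°, h=1915.023 m
→ ECEF (a=6378137.000, f=1/298.257223563): X=-4029097.2269, Y=3294940.5424, Z=3677457.1146
→ Helmert 7p (PV): X=-4029372.5372, Y=3294551.7662, Z=3677194.9404
→ Helmert 7p (PV): X=-4029344.0148, Y=3294772.8034, Z=3677538.1149
→ Helmert 7p (PV): X=-4029474.6309, Y=3294663.2318, Z=3677791.2901
→ geod (Bowring, a=6378388.000): φ=35.42714236°, λ=140.72916304°, h=1983.3864 m

φ=35.42714236°, λ=140.72916304°, h=1983.3864 m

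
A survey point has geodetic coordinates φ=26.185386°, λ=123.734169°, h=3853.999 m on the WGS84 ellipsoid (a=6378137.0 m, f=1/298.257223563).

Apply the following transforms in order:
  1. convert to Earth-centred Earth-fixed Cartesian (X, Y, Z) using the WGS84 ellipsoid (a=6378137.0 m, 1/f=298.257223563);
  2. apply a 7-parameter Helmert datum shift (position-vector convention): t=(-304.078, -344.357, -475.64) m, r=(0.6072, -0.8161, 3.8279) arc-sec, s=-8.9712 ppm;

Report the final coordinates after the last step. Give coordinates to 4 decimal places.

X=-3182891.0831 m, Y=4765367.5132 m, Z=2798708.8716 m

start: φ=26.185386°, λ=123.734169°, h=3853.999 m
→ ECEF (a=6378137.000, f=1/298.257223563): X=-3182516.0368, Y=4765821.9267, Z=2799208.1861
→ Helmert 7p (PV): X=-3182891.0831, Y=4765367.5132, Z=2798708.8716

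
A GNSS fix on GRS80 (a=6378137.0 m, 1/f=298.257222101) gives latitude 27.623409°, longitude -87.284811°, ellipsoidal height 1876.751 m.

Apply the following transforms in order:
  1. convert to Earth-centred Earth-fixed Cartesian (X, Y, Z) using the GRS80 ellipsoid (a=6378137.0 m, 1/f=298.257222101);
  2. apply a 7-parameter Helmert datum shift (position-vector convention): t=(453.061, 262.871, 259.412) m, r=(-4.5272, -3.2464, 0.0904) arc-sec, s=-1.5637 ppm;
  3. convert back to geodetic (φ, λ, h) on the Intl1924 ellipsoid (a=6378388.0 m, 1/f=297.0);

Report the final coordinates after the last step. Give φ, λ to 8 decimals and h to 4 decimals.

φ=27.62847122°, λ=-87.28051307°, h=1542.4573 m

start: φ=27.623409°, λ=-87.284811°, h=1876.751 m
→ ECEF (a=6378137.000, f=1/298.257222101): X=267972.2468, Y=-5650503.0449, Z=2940463.7448
→ Helmert 7p (PV): X=268381.0854, Y=-5650166.6822, Z=2940846.7962
→ geod (Bowring, a=6378388.000): φ=27.62847122°, λ=-87.28051307°, h=1542.4573 m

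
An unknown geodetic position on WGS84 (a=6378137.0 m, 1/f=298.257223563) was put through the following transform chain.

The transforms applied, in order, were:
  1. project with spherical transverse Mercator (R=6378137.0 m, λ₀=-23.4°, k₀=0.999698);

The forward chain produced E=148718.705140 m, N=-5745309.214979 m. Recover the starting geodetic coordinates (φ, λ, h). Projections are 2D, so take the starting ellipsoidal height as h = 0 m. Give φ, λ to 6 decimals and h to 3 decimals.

start: E=148718.7051, N=-5745309.2150 m
→ tm⁻¹: φ=-51.60690900°, λ=-21.24811000°

φ=-51.606909°, λ=-21.248110°, h=0.000 m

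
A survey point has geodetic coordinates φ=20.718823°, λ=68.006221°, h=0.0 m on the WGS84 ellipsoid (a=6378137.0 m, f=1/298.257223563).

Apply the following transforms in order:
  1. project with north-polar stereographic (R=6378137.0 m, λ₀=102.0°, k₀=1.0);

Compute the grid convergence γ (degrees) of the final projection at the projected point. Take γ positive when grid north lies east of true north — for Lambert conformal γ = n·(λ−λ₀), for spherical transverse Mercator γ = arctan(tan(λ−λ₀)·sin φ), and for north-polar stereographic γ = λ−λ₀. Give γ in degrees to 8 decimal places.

-33.99377900

start: φ=20.718823°, λ=68.006221°, h=0.000 m
→ into stereo (λ₀=102.0°): φ=20.71882300°, λ−λ₀=-33.99377900°
convergence γ = -33.99377900°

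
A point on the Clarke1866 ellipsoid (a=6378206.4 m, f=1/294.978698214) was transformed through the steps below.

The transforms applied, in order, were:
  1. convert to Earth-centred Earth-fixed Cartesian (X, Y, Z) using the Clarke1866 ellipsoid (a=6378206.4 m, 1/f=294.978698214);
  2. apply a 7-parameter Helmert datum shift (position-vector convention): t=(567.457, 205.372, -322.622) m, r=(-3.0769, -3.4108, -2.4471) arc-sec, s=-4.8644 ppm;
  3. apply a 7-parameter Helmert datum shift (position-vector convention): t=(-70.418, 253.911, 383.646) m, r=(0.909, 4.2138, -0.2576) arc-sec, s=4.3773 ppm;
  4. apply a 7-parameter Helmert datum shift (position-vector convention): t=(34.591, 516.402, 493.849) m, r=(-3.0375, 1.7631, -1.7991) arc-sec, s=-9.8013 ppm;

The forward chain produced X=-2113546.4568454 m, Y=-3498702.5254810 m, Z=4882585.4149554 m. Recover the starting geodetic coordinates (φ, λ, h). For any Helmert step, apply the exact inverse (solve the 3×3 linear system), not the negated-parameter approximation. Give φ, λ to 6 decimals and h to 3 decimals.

start: X=-2113546.4568, Y=-3498702.5255, Z=4882585.4150 m
→ Helmert⁻¹: X=-2113612.9723, Y=-3499343.5547, Z=4882069.8185
→ Helmert⁻¹: X=-2113628.6596, Y=-3499563.2734, Z=4881637.0470
→ Helmert⁻¹: X=-2114084.1504, Y=-3499883.5765, Z=4881966.1669
→ geod (Bowring, a=6378206.400): φ=50.24391200°, λ=-121.13382900°, h=2583.9240 m

φ=50.243912°, λ=-121.133829°, h=2583.924 m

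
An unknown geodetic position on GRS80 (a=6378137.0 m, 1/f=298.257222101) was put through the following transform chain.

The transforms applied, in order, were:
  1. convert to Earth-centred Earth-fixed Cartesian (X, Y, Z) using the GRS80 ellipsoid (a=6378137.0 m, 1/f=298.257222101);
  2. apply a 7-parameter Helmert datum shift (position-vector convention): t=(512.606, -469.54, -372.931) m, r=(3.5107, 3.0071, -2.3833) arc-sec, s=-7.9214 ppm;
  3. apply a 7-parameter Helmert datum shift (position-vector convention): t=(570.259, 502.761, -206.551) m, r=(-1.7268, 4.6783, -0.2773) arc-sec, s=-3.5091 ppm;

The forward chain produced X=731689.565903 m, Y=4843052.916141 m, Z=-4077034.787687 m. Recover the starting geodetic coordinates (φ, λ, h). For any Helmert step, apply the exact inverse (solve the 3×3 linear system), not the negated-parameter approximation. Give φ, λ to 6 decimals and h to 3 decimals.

start: X=731689.5659, Y=4843052.9161, Z=-4077034.7877 m
→ Helmert⁻¹: X=731207.8279, Y=4842602.2611, Z=-4076785.4171
→ Helmert⁻¹: X=730704.4816, Y=4843049.2245, Z=-4076516.5548
→ geod (Bowring, a=6378137.000): φ=-39.96004300°, λ=81.42010100°, h=3005.9890 m

φ=-39.960043°, λ=81.420101°, h=3005.989 m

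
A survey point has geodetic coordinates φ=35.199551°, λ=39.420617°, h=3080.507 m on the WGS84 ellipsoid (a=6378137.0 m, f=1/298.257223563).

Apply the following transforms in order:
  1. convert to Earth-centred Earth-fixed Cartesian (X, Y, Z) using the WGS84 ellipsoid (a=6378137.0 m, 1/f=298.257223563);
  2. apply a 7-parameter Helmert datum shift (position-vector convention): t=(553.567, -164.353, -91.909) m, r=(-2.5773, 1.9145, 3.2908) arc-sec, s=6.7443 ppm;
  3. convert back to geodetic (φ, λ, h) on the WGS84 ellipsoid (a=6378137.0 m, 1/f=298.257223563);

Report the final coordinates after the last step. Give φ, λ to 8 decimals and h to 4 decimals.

start: φ=35.199551°, λ=39.420617°, h=3080.507 m
→ ECEF (a=6378137.000, f=1/298.257223563): X=4032642.3045, Y=3314880.6014, Z=3657755.3786
→ Helmert 7p (PV): X=4033204.1327, Y=3314848.6475, Z=3657609.2883
→ geod (Bowring, a=6378137.000): φ=35.19632704°, λ=39.41643063°, h=3334.3927 m

φ=35.19632704°, λ=39.41643063°, h=3334.3927 m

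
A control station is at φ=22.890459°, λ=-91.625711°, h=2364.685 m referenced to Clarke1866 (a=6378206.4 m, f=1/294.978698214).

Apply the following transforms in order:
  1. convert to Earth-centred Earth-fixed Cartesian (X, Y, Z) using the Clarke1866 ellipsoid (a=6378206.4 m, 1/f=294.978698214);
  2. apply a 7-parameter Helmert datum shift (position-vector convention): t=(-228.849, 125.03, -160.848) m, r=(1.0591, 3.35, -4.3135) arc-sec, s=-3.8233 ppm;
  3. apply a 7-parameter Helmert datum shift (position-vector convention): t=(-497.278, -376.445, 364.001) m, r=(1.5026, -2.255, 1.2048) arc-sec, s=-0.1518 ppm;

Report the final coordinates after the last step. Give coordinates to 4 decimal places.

start: φ=22.890459°, λ=-91.625711°, h=2364.685 m
→ ECEF (a=6378206.400, f=1/294.978698214): X=-166848.3773, Y=-5878746.1252, Z=2466324.3452
→ Helmert 7p (PV): X=-167159.4708, Y=-5878607.7935, Z=2466126.5923
→ Helmert 7p (PV): X=-167649.3473, Y=-5879002.2878, Z=2466445.5669

X=-167649.3473 m, Y=-5879002.2878 m, Z=2466445.5669 m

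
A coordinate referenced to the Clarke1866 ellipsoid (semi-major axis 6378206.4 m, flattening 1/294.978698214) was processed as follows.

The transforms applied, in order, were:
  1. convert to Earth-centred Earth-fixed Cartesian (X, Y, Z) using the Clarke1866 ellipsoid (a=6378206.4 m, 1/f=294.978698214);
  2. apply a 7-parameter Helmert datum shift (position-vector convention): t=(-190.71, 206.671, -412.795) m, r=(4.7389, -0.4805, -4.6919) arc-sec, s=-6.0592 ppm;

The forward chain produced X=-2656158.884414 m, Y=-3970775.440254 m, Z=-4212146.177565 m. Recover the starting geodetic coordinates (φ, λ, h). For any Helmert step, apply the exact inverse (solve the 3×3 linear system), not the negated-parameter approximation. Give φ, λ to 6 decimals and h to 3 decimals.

start: X=-2656158.8844, Y=-3970775.4403, Z=-4212146.1776 m
→ Helmert⁻¹: X=-2655903.7468, Y=-3971163.3484, Z=-4211661.4786
→ geod (Bowring, a=6378206.400): φ=-41.59161600°, λ=-123.77450300°, h=111.1390 m

φ=-41.591616°, λ=-123.774503°, h=111.139 m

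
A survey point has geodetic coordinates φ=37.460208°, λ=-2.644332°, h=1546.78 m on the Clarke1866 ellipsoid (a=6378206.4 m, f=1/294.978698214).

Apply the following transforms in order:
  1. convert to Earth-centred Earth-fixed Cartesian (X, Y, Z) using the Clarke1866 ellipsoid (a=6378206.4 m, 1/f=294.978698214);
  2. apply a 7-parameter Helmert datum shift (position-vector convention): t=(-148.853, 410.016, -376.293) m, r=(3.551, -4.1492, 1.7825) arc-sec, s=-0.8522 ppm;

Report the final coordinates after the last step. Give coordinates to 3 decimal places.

start: φ=37.460208°, λ=-2.644332°, h=1546.780 m
→ ECEF (a=6378206.400, f=1/294.978698214): X=5065045.6729, Y=-233929.6233, Z=3858806.7911
→ Helmert 7p (PV): X=5064816.9018, Y=-233542.0690, Z=3858525.0701

X=5064816.902 m, Y=-233542.069 m, Z=3858525.070 m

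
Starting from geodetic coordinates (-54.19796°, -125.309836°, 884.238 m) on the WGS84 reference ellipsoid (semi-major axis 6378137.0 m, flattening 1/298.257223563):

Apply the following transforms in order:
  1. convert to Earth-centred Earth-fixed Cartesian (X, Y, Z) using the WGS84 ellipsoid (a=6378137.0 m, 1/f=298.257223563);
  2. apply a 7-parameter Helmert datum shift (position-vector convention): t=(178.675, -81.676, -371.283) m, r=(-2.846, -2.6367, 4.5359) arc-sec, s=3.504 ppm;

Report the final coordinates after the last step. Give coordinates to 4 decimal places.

X=-2161340.3124 m, Y=-3052099.7392 m, Z=-5150756.4570 m

start: φ=-54.197960°, λ=-125.309836°, h=884.238 m
→ ECEF (a=6378137.000, f=1/298.257223563): X=-2161644.3642, Y=-3051888.7691, Z=-5150381.6039
→ Helmert 7p (PV): X=-2161340.3124, Y=-3052099.7392, Z=-5150756.4570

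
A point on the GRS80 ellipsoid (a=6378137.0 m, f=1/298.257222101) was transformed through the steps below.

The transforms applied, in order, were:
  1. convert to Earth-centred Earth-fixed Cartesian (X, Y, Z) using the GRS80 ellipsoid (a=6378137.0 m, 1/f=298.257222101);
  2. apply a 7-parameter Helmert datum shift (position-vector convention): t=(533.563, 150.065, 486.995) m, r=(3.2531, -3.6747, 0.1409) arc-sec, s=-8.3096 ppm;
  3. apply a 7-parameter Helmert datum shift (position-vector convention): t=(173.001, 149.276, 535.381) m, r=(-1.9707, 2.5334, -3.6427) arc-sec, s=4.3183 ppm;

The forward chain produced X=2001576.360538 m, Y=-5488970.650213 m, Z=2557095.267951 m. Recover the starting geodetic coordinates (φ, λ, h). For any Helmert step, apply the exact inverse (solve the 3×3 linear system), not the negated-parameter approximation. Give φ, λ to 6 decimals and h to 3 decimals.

φ=23.770784°, λ=-69.971761°, h=2569.391 m

start: X=2001576.3605, Y=-5488970.6502, Z=2557095.2680 m
→ Helmert⁻¹: X=2001460.2560, Y=-5489085.3018, Z=2556520.9855
→ Helmert⁻¹: X=2000985.1085, Y=-5489242.0339, Z=2556106.1553
→ geod (Bowring, a=6378137.000): φ=23.77078400°, λ=-69.97176100°, h=2569.3910 m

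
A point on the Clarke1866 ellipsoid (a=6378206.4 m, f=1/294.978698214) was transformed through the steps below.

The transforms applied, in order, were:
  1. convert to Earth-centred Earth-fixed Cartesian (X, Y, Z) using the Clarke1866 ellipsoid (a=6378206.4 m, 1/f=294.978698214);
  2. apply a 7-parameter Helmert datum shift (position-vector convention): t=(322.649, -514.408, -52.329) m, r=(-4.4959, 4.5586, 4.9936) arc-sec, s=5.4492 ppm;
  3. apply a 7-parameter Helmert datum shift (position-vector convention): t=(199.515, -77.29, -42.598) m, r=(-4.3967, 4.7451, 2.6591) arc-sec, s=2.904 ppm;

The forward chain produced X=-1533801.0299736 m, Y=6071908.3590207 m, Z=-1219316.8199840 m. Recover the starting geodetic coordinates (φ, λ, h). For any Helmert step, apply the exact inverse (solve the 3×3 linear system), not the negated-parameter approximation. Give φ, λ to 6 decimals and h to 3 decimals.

start: X=-1533801.0300, Y=6071908.3590, Z=-1219316.8200 m
→ Helmert⁻¹: X=-1533889.7648, Y=6072013.7782, Z=-1219176.5383
→ Helmert⁻¹: X=-1534030.0978, Y=6072558.8049, Z=-1219019.1073
→ geod (Bowring, a=6378206.400): φ=-11.08684600°, λ=104.17726600°, h=3435.0580 m

φ=-11.086846°, λ=104.177266°, h=3435.058 m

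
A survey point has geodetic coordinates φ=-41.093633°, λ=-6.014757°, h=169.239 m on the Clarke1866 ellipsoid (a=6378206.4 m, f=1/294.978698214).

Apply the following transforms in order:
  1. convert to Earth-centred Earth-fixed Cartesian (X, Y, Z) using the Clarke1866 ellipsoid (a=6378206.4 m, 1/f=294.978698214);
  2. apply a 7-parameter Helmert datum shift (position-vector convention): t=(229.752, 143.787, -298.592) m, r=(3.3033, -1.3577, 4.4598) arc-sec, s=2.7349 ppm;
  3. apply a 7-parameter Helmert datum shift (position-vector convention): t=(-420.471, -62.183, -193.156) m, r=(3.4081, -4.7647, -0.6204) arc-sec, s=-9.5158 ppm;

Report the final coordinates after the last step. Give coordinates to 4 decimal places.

X=4787428.5557 m, Y=-504125.3694 m, Z=-4170515.0274 m

start: φ=-41.093633°, λ=-6.014757°, h=169.239 m
→ ECEF (a=6378206.400, f=1/294.978698214): X=4787518.5646, Y=-504435.1977, Z=-4170177.2615
→ Helmert 7p (PV): X=4787799.7662, Y=-504122.4907, Z=-4170463.8239
→ Helmert 7p (PV): X=4787428.5557, Y=-504125.3694, Z=-4170515.0274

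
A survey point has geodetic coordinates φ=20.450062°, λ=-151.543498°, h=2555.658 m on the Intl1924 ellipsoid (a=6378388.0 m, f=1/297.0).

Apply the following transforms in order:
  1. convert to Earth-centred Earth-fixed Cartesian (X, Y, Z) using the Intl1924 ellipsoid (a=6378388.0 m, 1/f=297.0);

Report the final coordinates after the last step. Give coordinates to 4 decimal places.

X=-5258591.5459 m, Y=-2850015.2314 m, Z=2215370.4471 m

start: φ=20.450062°, λ=-151.543498°, h=2555.658 m
→ ECEF (a=6378388.000, f=1/297.0): X=-5258591.5459, Y=-2850015.2314, Z=2215370.4471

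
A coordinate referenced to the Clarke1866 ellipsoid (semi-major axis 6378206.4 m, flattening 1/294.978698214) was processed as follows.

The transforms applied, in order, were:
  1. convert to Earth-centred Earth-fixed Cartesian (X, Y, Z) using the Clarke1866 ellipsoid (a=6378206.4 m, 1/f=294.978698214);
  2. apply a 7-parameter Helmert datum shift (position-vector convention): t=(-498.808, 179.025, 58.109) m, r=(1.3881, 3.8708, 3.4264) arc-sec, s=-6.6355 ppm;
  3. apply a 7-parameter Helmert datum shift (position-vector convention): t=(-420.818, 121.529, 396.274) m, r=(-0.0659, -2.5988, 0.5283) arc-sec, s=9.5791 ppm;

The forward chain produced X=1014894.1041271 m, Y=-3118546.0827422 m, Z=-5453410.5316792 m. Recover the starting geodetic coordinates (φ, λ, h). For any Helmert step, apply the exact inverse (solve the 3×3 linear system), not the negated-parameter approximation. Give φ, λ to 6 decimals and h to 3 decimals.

φ=-59.147230°, λ=-71.960210°, h=1928.744 m

start: X=1014894.1041, Y=-3118546.0827, Z=-5453410.5317 m
→ Helmert⁻¹: X=1015228.4949, Y=-3118638.5958, Z=-5453768.3512
→ Helmert⁻¹: X=1015784.5802, Y=-3118891.8923, Z=-5453822.5977
→ geod (Bowring, a=6378206.400): φ=-59.14723000°, λ=-71.96021000°, h=1928.7440 m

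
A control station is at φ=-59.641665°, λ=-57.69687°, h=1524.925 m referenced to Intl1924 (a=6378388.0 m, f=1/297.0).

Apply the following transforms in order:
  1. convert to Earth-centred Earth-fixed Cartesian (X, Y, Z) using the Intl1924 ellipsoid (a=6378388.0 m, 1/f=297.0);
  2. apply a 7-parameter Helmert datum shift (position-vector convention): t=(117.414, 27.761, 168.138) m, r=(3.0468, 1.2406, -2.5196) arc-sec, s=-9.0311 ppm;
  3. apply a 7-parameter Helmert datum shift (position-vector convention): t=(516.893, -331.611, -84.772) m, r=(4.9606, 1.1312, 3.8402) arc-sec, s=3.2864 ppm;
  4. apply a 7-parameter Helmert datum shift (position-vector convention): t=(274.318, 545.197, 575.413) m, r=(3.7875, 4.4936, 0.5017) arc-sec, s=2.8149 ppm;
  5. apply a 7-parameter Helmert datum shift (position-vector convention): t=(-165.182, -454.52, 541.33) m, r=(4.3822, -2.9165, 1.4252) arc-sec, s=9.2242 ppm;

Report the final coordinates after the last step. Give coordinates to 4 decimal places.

start: φ=-59.641665°, λ=-57.696870°, h=1524.925 m
→ ECEF (a=6378388.000, f=1/297.0): X=1727468.5330, Y=-2732254.5330, Z=-5481841.6570
→ Helmert 7p (PV): X=1727504.0001, Y=-2732142.2250, Z=-5481674.7604
→ Helmert 7p (PV): X=1728047.3743, Y=-2732318.8196, Z=-5481852.7288
→ Helmert 7p (PV): X=1728213.7767, Y=-2731676.4508, Z=-5481380.5651
→ Helmert 7p (PV): X=1728160.9162, Y=-2732027.7713, Z=-5480923.3964

X=1728160.9162 m, Y=-2732027.7713 m, Z=-5480923.3964 m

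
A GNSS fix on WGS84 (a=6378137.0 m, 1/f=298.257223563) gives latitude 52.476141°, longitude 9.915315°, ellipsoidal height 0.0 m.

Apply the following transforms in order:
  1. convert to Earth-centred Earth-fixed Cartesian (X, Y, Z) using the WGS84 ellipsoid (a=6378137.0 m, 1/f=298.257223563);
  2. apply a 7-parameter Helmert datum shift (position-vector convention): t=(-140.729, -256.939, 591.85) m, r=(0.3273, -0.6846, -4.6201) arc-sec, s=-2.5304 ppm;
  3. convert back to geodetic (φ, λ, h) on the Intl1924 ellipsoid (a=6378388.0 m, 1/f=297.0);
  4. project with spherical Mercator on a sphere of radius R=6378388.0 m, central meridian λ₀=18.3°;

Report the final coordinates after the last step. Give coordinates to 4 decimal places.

E=-933941.6501 m, N=6887963.5489 m

start: φ=52.476141°, λ=9.915315°, h=0.000 m
→ ECEF (a=6378137.000, f=1/298.257223563): X=3834926.1677, Y=670358.0976, Z=5035247.9160
→ Helmert 7p (PV): X=3834774.0379, Y=670005.5746, Z=5035840.8168
→ geod (Bowring, a=6378388.000): φ=52.48168061°, λ=9.91058956°, h=148.4171 m
→ merc (R=6378388.0, λ₀=18.3°): E=-933941.6501, N=6887963.5489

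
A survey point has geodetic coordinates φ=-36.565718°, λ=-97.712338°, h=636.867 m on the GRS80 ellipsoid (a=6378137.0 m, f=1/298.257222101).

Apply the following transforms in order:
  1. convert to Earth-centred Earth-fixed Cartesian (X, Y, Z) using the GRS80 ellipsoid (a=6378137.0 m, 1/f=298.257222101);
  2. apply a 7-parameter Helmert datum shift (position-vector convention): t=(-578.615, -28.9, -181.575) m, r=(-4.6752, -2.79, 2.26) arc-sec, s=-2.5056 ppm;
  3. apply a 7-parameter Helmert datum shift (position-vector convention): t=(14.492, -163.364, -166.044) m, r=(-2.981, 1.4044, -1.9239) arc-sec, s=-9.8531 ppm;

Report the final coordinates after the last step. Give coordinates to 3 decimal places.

X=-688880.200 m, Y=-5083234.550 m, Z=-3779290.581 m

start: φ=-36.565718°, λ=-97.712338°, h=636.867 m
→ ECEF (a=6378137.000, f=1/298.257222101): X=-688358.2576, Y=-5082963.7117, Z=-3779173.7192
→ Helmert 7p (PV): X=-688828.3369, Y=-5083073.0765, Z=-3779239.9258
→ Helmert 7p (PV): X=-688880.2004, Y=-5083234.5498, Z=-3779290.5812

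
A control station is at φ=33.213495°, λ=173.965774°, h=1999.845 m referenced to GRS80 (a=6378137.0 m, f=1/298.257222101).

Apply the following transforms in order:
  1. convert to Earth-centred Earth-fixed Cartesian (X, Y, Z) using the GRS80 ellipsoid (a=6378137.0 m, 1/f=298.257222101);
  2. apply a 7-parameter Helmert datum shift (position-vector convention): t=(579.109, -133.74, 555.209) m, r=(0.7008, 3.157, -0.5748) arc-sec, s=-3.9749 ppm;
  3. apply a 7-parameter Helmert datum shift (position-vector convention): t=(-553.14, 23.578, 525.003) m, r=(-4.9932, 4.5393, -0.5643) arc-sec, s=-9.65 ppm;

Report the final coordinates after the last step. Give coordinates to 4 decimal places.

X=-5313378.6174 m, Y=561676.1300 m, Z=3476107.4314 m

start: φ=33.213495°, λ=173.965774°, h=1999.845 m
→ ECEF (a=6378137.000, f=1/298.257222101): X=-5313609.7494, Y=561692.2740, Z=3474888.0066
→ Helmert 7p (PV): X=-5312954.7691, Y=561559.3026, Z=3475512.6392
→ Helmert 7p (PV): X=-5313378.6174, Y=561676.1300, Z=3476107.4314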